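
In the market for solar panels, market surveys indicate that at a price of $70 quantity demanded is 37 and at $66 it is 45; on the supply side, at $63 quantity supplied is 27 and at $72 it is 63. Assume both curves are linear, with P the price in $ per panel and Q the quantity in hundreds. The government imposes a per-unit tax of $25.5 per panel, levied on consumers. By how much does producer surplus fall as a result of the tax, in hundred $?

Producer surplus falls by $221 hundred.

Demand slope: (45 − 37)/(66 − 70) = -2, so Qd = 177 − 2P.
Supply slope: (63 − 27)/(72 − 63) = 4, so Qs = 4P − 225.
Before the tax: set 177 − 2P = 4P − 225 → P* = $67, Q* = 43.
With the tax collected from consumers, demand (in seller-price terms) shifts: Qd = 177 − 2(P + 25.5).
Solving gives Q = 9 with consumers paying $84 and sellers receiving $58.5 (the $25.5 wedge).
ΔPS is the trapezoid between Q = 9 and Q = 43 of height $8.5: ½ · (43 + 9) · 8.5 = $221.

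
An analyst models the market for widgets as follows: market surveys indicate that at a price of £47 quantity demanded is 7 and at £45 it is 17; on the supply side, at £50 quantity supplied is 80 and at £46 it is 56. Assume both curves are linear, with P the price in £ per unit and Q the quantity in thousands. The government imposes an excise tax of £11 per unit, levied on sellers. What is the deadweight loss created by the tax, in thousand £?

Deadweight loss = £165 thousand.

Demand slope: (17 − 7)/(45 − 47) = -5, so Qd = 242 − 5P.
Supply slope: (56 − 80)/(46 − 50) = 6, so Qs = 6P − 220.
Before the tax: set 242 − 5P = 6P − 220 → P* = £42, Q* = 32.
With the tax collected from sellers, supply shifts: Qs = 6(P − 11) − 220.
New equilibrium: consumers pay £48, sellers receive £37, Q = 2. (Wedge: Pb − Ps = 11.)
Quantity falls by |ΔQ| = |32 − 2| = 30.
DWL = ½ · t · |ΔQ| = ½ · 11 · 30 = £165.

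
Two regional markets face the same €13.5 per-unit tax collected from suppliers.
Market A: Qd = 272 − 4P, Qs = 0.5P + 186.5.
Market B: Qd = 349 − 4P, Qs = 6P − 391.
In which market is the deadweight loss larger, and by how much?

Market A: pre-tax P* = €19, Q* = 196; post-tax Q = 190; deadweight loss = €40.5.
Market B: pre-tax P* = €74, Q* = 53; post-tax Q = 20.6; deadweight loss = €218.7.
Difference: €40.5 vs €218.7 → market B is larger by €178.2.

Market B, by €178.2.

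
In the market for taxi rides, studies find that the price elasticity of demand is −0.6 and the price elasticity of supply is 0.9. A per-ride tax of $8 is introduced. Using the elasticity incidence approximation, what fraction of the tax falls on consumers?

Consumers' share ≈ 0.6.

Incidence ratio: consumers' share ≈ εs / (εs + |εd|) = 0.9 / (0.9 + 0.6) = 0.6.
Supply is the more elastic side, so consumers bear the larger share.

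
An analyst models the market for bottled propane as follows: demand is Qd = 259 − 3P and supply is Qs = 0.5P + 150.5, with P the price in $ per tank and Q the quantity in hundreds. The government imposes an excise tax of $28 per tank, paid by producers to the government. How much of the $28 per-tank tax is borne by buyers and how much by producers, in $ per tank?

Before the tax: set 259 − 3P = 0.5P + 150.5 → P* = $31, Q* = 166.
With the tax collected from producers, supply shifts: Qs = 0.5(P − 28) + 150.5.
Solving gives Q = 154 with buyers paying $35 and producers receiving $7 (the $28 wedge).
Burden on buyers: $4; on producers: $24. (They sum to $28.)
The less price-elastic side of the market bears the larger share of a per-unit tax.

Buyers bear $4 per tank; producers bear $24 per tank.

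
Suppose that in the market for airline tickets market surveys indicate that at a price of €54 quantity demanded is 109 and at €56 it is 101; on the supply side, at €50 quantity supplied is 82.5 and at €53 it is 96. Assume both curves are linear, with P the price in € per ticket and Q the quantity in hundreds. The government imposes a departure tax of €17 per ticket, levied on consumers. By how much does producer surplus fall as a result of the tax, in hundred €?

Demand slope: (101 − 109)/(56 − 54) = -4, so Qd = 325 − 4P.
Supply slope: (96 − 82.5)/(53 − 50) = 4.5, so Qs = 4.5P − 142.5.
Without the tax, 325 − 4P = 4.5P − 142.5 gives 8.5P = 467.5, so P* = €55 and Q* = 105.
With the tax collected from consumers, demand (in seller-price terms) shifts: Qd = 325 − 4(P + 17).
Solving gives Q = 69 with consumers paying €64 and sellers receiving €47 (the €17 wedge).
ΔPS is the trapezoid between Q = 69 and Q = 105 of height €8: ½ · (105 + 69) · 8 = €696.

Producer surplus falls by €696 hundred.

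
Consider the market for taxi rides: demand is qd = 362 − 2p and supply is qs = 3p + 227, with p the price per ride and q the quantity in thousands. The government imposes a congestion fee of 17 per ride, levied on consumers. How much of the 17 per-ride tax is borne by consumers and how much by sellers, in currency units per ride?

Without the tax, 362 − 2p = 3p + 227 gives 5p = 135, so p* = 27 and q* = 308.
With the tax collected from consumers, demand (in seller-price terms) shifts: qd = 362 − 2(p + 17).
Solving gives q = 287.6 with consumers paying 37.2 and sellers receiving 20.2 (the 17 wedge).
Burden on consumers: 10.2; on sellers: 6.8. (They sum to 17.)

Consumers bear 10.2 per ride; sellers bear 6.8 per ride.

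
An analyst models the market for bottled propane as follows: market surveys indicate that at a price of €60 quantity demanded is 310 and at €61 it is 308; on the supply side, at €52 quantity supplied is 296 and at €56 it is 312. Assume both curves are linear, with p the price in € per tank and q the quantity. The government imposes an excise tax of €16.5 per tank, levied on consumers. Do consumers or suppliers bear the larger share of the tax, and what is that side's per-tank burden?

Demand slope: (308 − 310)/(61 − 60) = -2, so qd = 430 − 2p.
Supply slope: (312 − 296)/(56 − 52) = 4, so qs = 4p + 88.
Before the tax: set 430 − 2p = 4p + 88 → p* = €57, q* = 316.
With the tax collected from consumers, demand (in seller-price terms) shifts: qd = 430 − 2(p + 16.5).
New equilibrium: consumers pay €68, suppliers receive €51.5, q = 294. (Wedge: pb − ps = 16.5.)
Per-tank burden: consumers €11, suppliers €5.5.
Consumers take the larger share because demand is less price-elastic here (demand slope 2 vs supply slope 4).
The less price-elastic side of the market bears the larger share of a per-unit tax.

Consumers bear the larger share: €11 per tank.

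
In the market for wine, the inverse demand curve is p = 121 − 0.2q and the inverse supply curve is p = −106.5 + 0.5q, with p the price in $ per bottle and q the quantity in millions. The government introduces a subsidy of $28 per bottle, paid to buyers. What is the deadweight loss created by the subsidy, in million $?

Deadweight loss = $560 million.

Inverting to q(p) form: qd = 605 − 5p; qs = 2p + 213.
Before the subsidy: set 605 − 5p = 2p + 213 → p* = $56, q* = 325.
With a per-unit subsidy paid to buyers, each effectively pays p − 28, so demand becomes qd = 605 − 5(p − 28).
Solving gives q = 365 with buyers paying $48 and suppliers receiving $76 (the $28 wedge).
Quantity rises by |ΔQ| = |325 − 365| = 40.
DWL = ½ · t · |ΔQ| = ½ · 28 · 40 = $560.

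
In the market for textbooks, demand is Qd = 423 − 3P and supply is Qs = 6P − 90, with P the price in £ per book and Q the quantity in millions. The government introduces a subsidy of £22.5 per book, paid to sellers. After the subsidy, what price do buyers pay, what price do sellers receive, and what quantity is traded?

Without the subsidy, 423 − 3P = 6P − 90 gives 9P = 513, so P* = £57 and Q* = 252.
With a per-unit subsidy paid to sellers, each receives P + 22.5 per unit sold, so supply becomes Qs = 6(P + 22.5) − 90.
New equilibrium: buyers pay £42, sellers receive £64.5, Q = 297. (Wedge: Pb − Ps = −22.5.)

Buyers pay £42; sellers receive £64.5; quantity = 297.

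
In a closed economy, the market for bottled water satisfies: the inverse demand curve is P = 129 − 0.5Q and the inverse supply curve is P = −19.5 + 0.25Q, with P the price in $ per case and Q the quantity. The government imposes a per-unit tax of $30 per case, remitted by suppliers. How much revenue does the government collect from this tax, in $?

Tax revenue = $4740.

Inverting to Q(P) form: Qd = 258 − 2P; Qs = 4P + 78.
Without the tax, 258 − 2P = 4P + 78 gives 6P = 180, so P* = $30 and Q* = 198.
With the tax collected from suppliers, supply shifts: Qs = 4(P − 30) + 78.
New equilibrium: consumers pay $50, suppliers receive $20, Q = 158. (Wedge: Pb − Ps = 30.)
Revenue = t · Q = 30 · 158 = $4740.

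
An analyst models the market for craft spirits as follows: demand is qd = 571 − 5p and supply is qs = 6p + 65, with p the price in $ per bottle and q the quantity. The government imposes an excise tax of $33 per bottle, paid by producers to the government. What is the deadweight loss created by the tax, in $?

Before the tax: set 571 − 5p = 6p + 65 → p* = $46, q* = 341.
With the tax collected from producers, supply shifts: qs = 6(p − 33) + 65.
New equilibrium: consumers pay $64, producers receive $31, q = 251. (Wedge: pb − ps = 33.)
Quantity falls by |ΔQ| = |341 − 251| = 90.
DWL = ½ · t · |ΔQ| = ½ · 33 · 90 = $1485.

Deadweight loss = $1485.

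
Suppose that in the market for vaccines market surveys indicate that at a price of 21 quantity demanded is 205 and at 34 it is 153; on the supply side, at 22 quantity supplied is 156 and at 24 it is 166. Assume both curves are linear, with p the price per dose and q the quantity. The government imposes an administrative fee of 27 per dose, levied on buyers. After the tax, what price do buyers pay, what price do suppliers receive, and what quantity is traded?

Buyers pay 42; suppliers receive 15; quantity = 121.

Demand slope: (153 − 205)/(34 − 21) = -4, so qd = 289 − 4p.
Supply slope: (166 − 156)/(24 − 22) = 5, so qs = 5p + 46.
Without the tax, 289 − 4p = 5p + 46 gives 9p = 243, so p* = 27 and q* = 181.
With the tax collected from buyers, demand (in seller-price terms) shifts: qd = 289 − 4(p + 27).
New equilibrium: buyers pay 42, suppliers receive 15, q = 121. (Wedge: pb − ps = 27.)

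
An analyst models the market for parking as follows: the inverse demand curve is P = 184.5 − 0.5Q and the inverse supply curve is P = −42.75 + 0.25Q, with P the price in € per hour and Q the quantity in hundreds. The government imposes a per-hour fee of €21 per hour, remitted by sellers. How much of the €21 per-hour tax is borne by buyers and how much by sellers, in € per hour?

Buyers bear €14 per hour; sellers bear €7 per hour.

Rewrite in direct form: Qd = 369 − 2P and Qs = 4P + 171.
Before the tax: set 369 − 2P = 4P + 171 → P* = €33, Q* = 303.
With the tax collected from sellers, supply shifts: Qs = 4(P − 21) + 171.
New equilibrium: buyers pay €47, sellers receive €26, Q = 275. (Wedge: Pb − Ps = 21.)
Burden on buyers: €14; on sellers: €7. (They sum to €21.)
The less price-elastic side of the market bears the larger share of a per-unit tax.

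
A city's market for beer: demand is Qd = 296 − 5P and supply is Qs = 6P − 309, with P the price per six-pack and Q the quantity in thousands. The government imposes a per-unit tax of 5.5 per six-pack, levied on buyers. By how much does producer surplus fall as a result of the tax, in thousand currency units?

Without the tax, 296 − 5P = 6P − 309 gives 11P = 605, so P* = 55 and Q* = 21.
With the tax collected from buyers, demand (in seller-price terms) shifts: Qd = 296 − 5(P + 5.5).
Solving gives Q = 6 with buyers paying 58 and sellers receiving 52.5 (the 5.5 wedge).
ΔPS is the trapezoid between Q = 6 and Q = 21 of height 2.5: ½ · (21 + 6) · 2.5 = 33.75.

Producer surplus falls by 33.75 thousand.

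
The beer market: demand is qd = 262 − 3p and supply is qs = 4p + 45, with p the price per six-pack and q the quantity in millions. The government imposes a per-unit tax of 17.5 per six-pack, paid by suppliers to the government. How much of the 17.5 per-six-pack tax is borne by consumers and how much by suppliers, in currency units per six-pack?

Consumers bear 10 per six-pack; suppliers bear 7.5 per six-pack.

Before the tax: set 262 − 3p = 4p + 45 → p* = 31, q* = 169.
With the tax collected from suppliers, supply shifts: qs = 4(p − 17.5) + 45.
New equilibrium: consumers pay 41, suppliers receive 23.5, q = 139. (Wedge: pb − ps = 17.5.)
Burden on consumers: 10; on suppliers: 7.5. (They sum to 17.5.)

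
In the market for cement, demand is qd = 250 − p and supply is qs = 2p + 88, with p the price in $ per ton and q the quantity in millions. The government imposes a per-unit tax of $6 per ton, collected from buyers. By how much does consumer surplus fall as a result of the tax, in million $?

Consumer surplus falls by $776 million.

Without the tax, 250 − p = 2p + 88 gives 3p = 162, so p* = $54 and q* = 196.
With the tax collected from buyers, demand (in seller-price terms) shifts: qd = 250 − (p + 6).
Solving gives q = 192 with buyers paying $58 and suppliers receiving $52 (the $6 wedge).
ΔCS is the trapezoid between Q = 192 and Q = 196 of height $4: ½ · (196 + 192) · 4 = $776.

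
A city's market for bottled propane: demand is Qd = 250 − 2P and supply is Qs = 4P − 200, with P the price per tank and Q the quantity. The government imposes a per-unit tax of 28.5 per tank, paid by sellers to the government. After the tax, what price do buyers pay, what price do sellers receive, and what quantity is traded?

Before the tax: set 250 − 2P = 4P − 200 → P* = 75, Q* = 100.
With the tax collected from sellers, supply shifts: Qs = 4(P − 28.5) − 200.
Solving gives Q = 62 with buyers paying 94 and sellers receiving 65.5 (the 28.5 wedge).

Buyers pay 94; sellers receive 65.5; quantity = 62.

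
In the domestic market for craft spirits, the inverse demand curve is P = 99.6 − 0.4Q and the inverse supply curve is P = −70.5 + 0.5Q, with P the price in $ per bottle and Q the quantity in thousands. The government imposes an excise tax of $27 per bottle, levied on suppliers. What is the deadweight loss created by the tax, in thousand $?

Rewrite in direct form: Qd = 249 − 2.5P and Qs = 2P + 141.
Without the tax, 249 − 2.5P = 2P + 141 gives 4.5P = 108, so P* = $24 and Q* = 189.
With the tax collected from suppliers, supply shifts: Qs = 2(P − 27) + 141.
New equilibrium: buyers pay $36, suppliers receive $9, Q = 159. (Wedge: Pb − Ps = 27.)
Quantity falls by |ΔQ| = |189 − 159| = 30.
DWL = ½ · t · |ΔQ| = ½ · 27 · 30 = $405.

Deadweight loss = $405 thousand.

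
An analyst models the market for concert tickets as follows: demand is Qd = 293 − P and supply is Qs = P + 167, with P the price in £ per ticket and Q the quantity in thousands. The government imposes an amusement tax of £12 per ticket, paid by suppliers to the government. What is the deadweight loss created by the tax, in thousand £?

Deadweight loss = £36 thousand.

Without the tax, 293 − P = P + 167 gives 2P = 126, so P* = £63 and Q* = 230.
With the tax collected from suppliers, supply shifts: Qs = (P − 12) + 167.
Solving gives Q = 224 with buyers paying £69 and suppliers receiving £57 (the £12 wedge).
Quantity falls by |ΔQ| = |230 − 224| = 6.
DWL = ½ · t · |ΔQ| = ½ · 12 · 6 = £36.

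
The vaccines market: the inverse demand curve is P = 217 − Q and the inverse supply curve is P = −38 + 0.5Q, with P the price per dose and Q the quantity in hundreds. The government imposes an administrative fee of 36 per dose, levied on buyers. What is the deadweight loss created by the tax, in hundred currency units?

Deadweight loss = 432 hundred.

Rewrite in direct form: Qd = 217 − P and Qs = 2P + 76.
Before the tax: set 217 − P = 2P + 76 → P* = 47, Q* = 170.
With the tax collected from buyers, demand (in seller-price terms) shifts: Qd = 217 − (P + 36).
Solving gives Q = 146 with buyers paying 71 and sellers receiving 35 (the 36 wedge).
Quantity falls by |ΔQ| = |170 − 146| = 24.
DWL = ½ · t · |ΔQ| = ½ · 36 · 24 = 432.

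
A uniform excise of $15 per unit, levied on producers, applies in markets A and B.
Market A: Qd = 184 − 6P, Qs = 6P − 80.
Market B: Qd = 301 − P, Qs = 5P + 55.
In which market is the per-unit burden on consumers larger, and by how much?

Market A: pre-tax P* = $22, Q* = 52; post-tax Q = 7; per-unit burden on consumers = $7.5.
Market B: pre-tax P* = $41, Q* = 260; post-tax Q = 247.5; per-unit burden on consumers = $12.5.
Difference: $7.5 vs $12.5 → market B is larger by $5.

Market B, by $5.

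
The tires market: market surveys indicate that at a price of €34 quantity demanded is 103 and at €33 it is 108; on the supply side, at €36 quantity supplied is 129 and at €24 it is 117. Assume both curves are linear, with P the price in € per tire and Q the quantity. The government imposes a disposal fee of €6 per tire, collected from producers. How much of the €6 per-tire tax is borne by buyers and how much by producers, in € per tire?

Buyers bear €1 per tire; producers bear €5 per tire.

Demand slope: (108 − 103)/(33 − 34) = -5, so Qd = 273 − 5P.
Supply slope: (117 − 129)/(24 − 36) = 1, so Qs = P + 93.
Before the tax: set 273 − 5P = P + 93 → P* = €30, Q* = 123.
With the tax collected from producers, supply shifts: Qs = (P − 6) + 93.
New equilibrium: buyers pay €31, producers receive €25, Q = 118. (Wedge: Pb − Ps = 6.)
Burden on buyers: €1; on producers: €5. (They sum to €6.)
The less price-elastic side of the market bears the larger share of a per-unit tax.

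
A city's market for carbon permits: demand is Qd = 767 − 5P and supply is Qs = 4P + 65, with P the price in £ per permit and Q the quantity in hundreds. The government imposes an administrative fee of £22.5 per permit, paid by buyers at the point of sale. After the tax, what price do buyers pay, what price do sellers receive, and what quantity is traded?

Before the tax: set 767 − 5P = 4P + 65 → P* = £78, Q* = 377.
With the tax collected from buyers, demand (in seller-price terms) shifts: Qd = 767 − 5(P + 22.5).
Solving gives Q = 327 with buyers paying £88 and sellers receiving £65.5 (the £22.5 wedge).
The less price-elastic side of the market bears the larger share of a per-unit tax.

Buyers pay £88; sellers receive £65.5; quantity = 327.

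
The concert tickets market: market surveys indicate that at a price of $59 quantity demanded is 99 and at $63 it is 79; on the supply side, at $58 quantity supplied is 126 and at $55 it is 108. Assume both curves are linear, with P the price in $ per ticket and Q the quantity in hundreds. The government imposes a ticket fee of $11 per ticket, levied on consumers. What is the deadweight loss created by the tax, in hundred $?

Deadweight loss = $165 hundred.

Demand slope: (79 − 99)/(63 − 59) = -5, so Qd = 394 − 5P.
Supply slope: (108 − 126)/(55 − 58) = 6, so Qs = 6P − 222.
Without the tax, 394 − 5P = 6P − 222 gives 11P = 616, so P* = $56 and Q* = 114.
With the tax collected from consumers, demand (in seller-price terms) shifts: Qd = 394 − 5(P + 11).
Solving gives Q = 84 with consumers paying $62 and producers receiving $51 (the $11 wedge).
Quantity falls by |ΔQ| = |114 − 84| = 30.
DWL = ½ · t · |ΔQ| = ½ · 11 · 30 = $165.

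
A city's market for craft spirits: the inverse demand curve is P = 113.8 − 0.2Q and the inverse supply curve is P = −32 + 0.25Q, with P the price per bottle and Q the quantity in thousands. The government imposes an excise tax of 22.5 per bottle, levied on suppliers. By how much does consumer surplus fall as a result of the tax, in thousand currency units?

Rewrite in direct form: Qd = 569 − 5P and Qs = 4P + 128.
Before the tax: set 569 − 5P = 4P + 128 → P* = 49, Q* = 324.
With the tax collected from suppliers, supply shifts: Qs = 4(P − 22.5) + 128.
New equilibrium: consumers pay 59, suppliers receive 36.5, Q = 274. (Wedge: Pb − Ps = 22.5.)
ΔCS is the trapezoid between Q = 274 and Q = 324 of height 10: ½ · (324 + 274) · 10 = 2990.

Consumer surplus falls by 2990 thousand.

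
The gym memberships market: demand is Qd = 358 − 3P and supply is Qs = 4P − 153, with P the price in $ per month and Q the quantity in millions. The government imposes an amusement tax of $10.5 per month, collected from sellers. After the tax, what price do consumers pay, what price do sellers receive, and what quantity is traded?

Consumers pay $79; sellers receive $68.5; quantity = 121.

Without the tax, 358 − 3P = 4P − 153 gives 7P = 511, so P* = $73 and Q* = 139.
With the tax collected from sellers, supply shifts: Qs = 4(P − 10.5) − 153.
Solving gives Q = 121 with consumers paying $79 and sellers receiving $68.5 (the $10.5 wedge).
The less price-elastic side of the market bears the larger share of a per-unit tax.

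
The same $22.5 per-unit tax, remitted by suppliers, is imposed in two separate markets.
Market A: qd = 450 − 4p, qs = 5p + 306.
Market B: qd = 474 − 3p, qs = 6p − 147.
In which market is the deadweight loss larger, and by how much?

Market A: pre-tax p* = $16, q* = 386; post-tax q = 336; deadweight loss = $562.5.
Market B: pre-tax p* = $69, q* = 267; post-tax q = 222; deadweight loss = $506.25.
Difference: $562.5 vs $506.25 → market A is larger by $56.25.

Market A, by $56.25.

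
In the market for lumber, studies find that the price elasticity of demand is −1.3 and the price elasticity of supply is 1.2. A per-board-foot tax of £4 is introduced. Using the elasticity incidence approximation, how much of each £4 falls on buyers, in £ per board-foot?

Incidence ratio: buyers' share ≈ εs / (εs + |εd|) = 1.2 / (1.2 + 1.3) = 0.48.
So buyers bear ≈ 0.48 × £4 = £1.92; producers bear £2.08.

Buyers bear ≈ £1.92 per board-foot.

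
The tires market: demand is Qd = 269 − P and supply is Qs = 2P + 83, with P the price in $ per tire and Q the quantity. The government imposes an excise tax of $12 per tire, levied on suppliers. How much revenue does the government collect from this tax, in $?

Before the tax: set 269 − P = 2P + 83 → P* = $62, Q* = 207.
With the tax collected from suppliers, supply shifts: Qs = 2(P − 12) + 83.
New equilibrium: buyers pay $70, suppliers receive $58, Q = 199. (Wedge: Pb − Ps = 12.)
Revenue = t · Q = 12 · 199 = $2388.

Tax revenue = $2388.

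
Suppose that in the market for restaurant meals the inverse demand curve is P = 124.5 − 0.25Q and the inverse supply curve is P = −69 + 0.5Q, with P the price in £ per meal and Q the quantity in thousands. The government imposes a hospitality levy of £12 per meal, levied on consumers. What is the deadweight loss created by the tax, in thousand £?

Inverting to Q(P) form: Qd = 498 − 4P; Qs = 2P + 138.
Without the tax, 498 − 4P = 2P + 138 gives 6P = 360, so P* = £60 and Q* = 258.
With the tax collected from consumers, demand (in seller-price terms) shifts: Qd = 498 − 4(P + 12).
Solving gives Q = 242 with consumers paying £64 and suppliers receiving £52 (the £12 wedge).
Quantity falls by |ΔQ| = |258 − 242| = 16.
DWL = ½ · t · |ΔQ| = ½ · 12 · 16 = £96.

Deadweight loss = £96 thousand.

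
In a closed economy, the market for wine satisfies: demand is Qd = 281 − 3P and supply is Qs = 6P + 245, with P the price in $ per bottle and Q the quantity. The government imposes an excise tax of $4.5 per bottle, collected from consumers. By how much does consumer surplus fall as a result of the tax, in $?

Consumer surplus falls by $793.5.

Before the tax: set 281 − 3P = 6P + 245 → P* = $4, Q* = 269.
With the tax collected from consumers, demand (in seller-price terms) shifts: Qd = 281 − 3(P + 4.5).
New equilibrium: consumers pay $7, producers receive $2.5, Q = 260. (Wedge: Pb − Ps = 4.5.)
ΔCS is the trapezoid between Q = 260 and Q = 269 of height $3: ½ · (269 + 260) · 3 = $793.5.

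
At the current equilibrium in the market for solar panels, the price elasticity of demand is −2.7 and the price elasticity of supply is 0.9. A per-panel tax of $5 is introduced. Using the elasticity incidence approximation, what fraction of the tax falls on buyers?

Incidence ratio: buyers' share ≈ εs / (εs + |εd|) = 0.9 / (0.9 + 2.7) = 0.25.
Supply is the less elastic side, so buyers bear the smaller share.

Buyers' share ≈ 0.25.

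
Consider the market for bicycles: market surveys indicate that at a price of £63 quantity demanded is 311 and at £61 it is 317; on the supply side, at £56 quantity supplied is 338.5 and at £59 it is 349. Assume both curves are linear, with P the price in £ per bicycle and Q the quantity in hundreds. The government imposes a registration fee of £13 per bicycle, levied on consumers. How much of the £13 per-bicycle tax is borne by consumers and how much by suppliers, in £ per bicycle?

Consumers bear £7 per bicycle; suppliers bear £6 per bicycle.

Demand slope: (317 − 311)/(61 − 63) = -3, so Qd = 500 − 3P.
Supply slope: (349 − 338.5)/(59 − 56) = 3.5, so Qs = 3.5P + 142.5.
Before the tax: set 500 − 3P = 3.5P + 142.5 → P* = £55, Q* = 335.
With the tax collected from consumers, demand (in seller-price terms) shifts: Qd = 500 − 3(P + 13).
Solving gives Q = 314 with consumers paying £62 and suppliers receiving £49 (the £13 wedge).
Burden on consumers: £7; on suppliers: £6. (They sum to £13.)
The less price-elastic side of the market bears the larger share of a per-unit tax.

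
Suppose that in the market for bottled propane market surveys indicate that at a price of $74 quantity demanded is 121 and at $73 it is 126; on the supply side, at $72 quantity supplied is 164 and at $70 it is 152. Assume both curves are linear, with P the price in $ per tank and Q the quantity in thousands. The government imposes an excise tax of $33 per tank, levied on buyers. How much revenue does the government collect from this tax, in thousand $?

Demand slope: (126 − 121)/(73 − 74) = -5, so Qd = 491 − 5P.
Supply slope: (152 − 164)/(70 − 72) = 6, so Qs = 6P − 268.
Without the tax, 491 − 5P = 6P − 268 gives 11P = 759, so P* = $69 and Q* = 146.
With the tax collected from buyers, demand (in seller-price terms) shifts: Qd = 491 − 5(P + 33).
New equilibrium: buyers pay $87, suppliers receive $54, Q = 56. (Wedge: Pb − Ps = 33.)
Revenue = t · Q = 33 · 56 = $1848.

Tax revenue = $1848 thousand.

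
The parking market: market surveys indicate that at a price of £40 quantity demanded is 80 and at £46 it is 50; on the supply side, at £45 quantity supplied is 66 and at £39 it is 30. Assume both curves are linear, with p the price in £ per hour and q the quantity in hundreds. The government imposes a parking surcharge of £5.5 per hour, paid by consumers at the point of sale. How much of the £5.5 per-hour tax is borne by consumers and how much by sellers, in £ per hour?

Demand slope: (50 − 80)/(46 − 40) = -5, so qd = 280 − 5p.
Supply slope: (30 − 66)/(39 − 45) = 6, so qs = 6p − 204.
Without the tax, 280 − 5p = 6p − 204 gives 11p = 484, so p* = £44 and q* = 60.
With the tax collected from consumers, demand (in seller-price terms) shifts: qd = 280 − 5(p + 5.5).
Solving gives q = 45 with consumers paying £47 and sellers receiving £41.5 (the £5.5 wedge).
Burden on consumers: £3; on sellers: £2.5. (They sum to £5.5.)
The less price-elastic side of the market bears the larger share of a per-unit tax.

Consumers bear £3 per hour; sellers bear £2.5 per hour.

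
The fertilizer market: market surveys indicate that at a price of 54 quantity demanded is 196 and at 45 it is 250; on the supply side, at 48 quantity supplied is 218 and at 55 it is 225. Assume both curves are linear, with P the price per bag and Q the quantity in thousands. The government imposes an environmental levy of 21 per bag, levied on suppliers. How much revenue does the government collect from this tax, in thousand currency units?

Demand slope: (250 − 196)/(45 − 54) = -6, so Qd = 520 − 6P.
Supply slope: (225 − 218)/(55 − 48) = 1, so Qs = P + 170.
Without the tax, 520 − 6P = P + 170 gives 7P = 350, so P* = 50 and Q* = 220.
With the tax collected from suppliers, supply shifts: Qs = (P − 21) + 170.
New equilibrium: consumers pay 53, suppliers receive 32, Q = 202. (Wedge: Pb − Ps = 21.)
Revenue = t · Q = 21 · 202 = 4242.

Tax revenue = 4242 thousand.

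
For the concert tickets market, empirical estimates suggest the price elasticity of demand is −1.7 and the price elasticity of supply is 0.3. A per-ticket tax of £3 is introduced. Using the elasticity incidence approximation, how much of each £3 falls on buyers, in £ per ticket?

Incidence ratio: buyers' share ≈ εs / (εs + |εd|) = 0.3 / (0.3 + 1.7) = 0.15.
So buyers bear ≈ 0.15 × £3 = £0.45; suppliers bear £2.55.

Buyers bear ≈ £0.45 per ticket.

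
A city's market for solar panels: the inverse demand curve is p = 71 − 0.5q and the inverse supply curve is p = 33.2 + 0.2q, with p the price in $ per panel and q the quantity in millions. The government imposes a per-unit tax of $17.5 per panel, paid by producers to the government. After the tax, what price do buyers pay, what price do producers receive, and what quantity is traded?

Rewrite in direct form: qd = 142 − 2p and qs = 5p − 166.
Before the tax: set 142 − 2p = 5p − 166 → p* = $44, q* = 54.
With the tax collected from producers, supply shifts: qs = 5(p − 17.5) − 166.
New equilibrium: buyers pay $56.5, producers receive $39, q = 29. (Wedge: pb − ps = 17.5.)
The less price-elastic side of the market bears the larger share of a per-unit tax.

Buyers pay $56.5; producers receive $39; quantity = 29.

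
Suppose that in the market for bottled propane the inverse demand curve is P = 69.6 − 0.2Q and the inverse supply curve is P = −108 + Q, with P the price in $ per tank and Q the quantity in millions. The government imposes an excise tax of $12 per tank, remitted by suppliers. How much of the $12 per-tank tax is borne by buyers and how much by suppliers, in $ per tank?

Buyers bear $2 per tank; suppliers bear $10 per tank.

Inverting to Q(P) form: Qd = 348 − 5P; Qs = P + 108.
Before the tax: set 348 − 5P = P + 108 → P* = $40, Q* = 148.
With the tax collected from suppliers, supply shifts: Qs = (P − 12) + 108.
New equilibrium: buyers pay $42, suppliers receive $30, Q = 138. (Wedge: Pb − Ps = 12.)
Burden on buyers: $2; on suppliers: $10. (They sum to $12.)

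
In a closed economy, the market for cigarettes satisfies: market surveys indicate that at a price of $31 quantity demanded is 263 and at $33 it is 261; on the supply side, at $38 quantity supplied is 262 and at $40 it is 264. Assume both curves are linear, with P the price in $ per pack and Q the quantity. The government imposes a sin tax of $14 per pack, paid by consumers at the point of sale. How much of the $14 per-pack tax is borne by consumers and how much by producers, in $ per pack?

Consumers bear $7 per pack; producers bear $7 per pack.

Demand slope: (261 − 263)/(33 − 31) = -1, so Qd = 294 − P.
Supply slope: (264 − 262)/(40 − 38) = 1, so Qs = P + 224.
Without the tax, 294 − P = P + 224 gives 2P = 70, so P* = $35 and Q* = 259.
With the tax collected from consumers, demand (in seller-price terms) shifts: Qd = 294 − (P + 14).
New equilibrium: consumers pay $42, producers receive $28, Q = 252. (Wedge: Pb − Ps = 14.)
Burden on consumers: $7; on producers: $7. (They sum to $14.)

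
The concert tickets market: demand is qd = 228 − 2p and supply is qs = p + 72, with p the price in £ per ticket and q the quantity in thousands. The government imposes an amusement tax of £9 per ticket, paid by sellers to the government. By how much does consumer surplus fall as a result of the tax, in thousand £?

Before the tax: set 228 − 2p = p + 72 → p* = £52, q* = 124.
With the tax collected from sellers, supply shifts: qs = (p − 9) + 72.
New equilibrium: buyers pay £55, sellers receive £46, q = 118. (Wedge: pb − ps = 9.)
ΔCS is the trapezoid between Q = 118 and Q = 124 of height £3: ½ · (124 + 118) · 3 = £363.

Consumer surplus falls by £363 thousand.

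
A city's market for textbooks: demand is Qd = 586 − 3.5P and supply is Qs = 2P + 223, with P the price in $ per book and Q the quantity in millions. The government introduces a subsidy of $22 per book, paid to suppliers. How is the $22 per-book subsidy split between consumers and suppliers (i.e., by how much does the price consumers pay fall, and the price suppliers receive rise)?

Consumers gain $8 per book; suppliers gain $14 per book.

Before the subsidy: set 586 − 3.5P = 2P + 223 → P* = $66, Q* = 355.
With a per-unit subsidy paid to suppliers, each receives P + 22 per unit sold, so supply becomes Qs = 2(P + 22) + 223.
New equilibrium: consumers pay $58, suppliers receive $80, Q = 383. (Wedge: Pb − Ps = −22.)
Gain to consumers: $8; to suppliers: $14. (They sum to $22.)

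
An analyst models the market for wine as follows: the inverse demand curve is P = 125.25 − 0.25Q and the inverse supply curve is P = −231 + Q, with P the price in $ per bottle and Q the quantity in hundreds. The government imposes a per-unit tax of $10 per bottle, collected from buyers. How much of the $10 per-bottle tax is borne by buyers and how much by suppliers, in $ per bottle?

Buyers bear $2 per bottle; suppliers bear $8 per bottle.

Inverting to Q(P) form: Qd = 501 − 4P; Qs = P + 231.
Without the tax, 501 − 4P = P + 231 gives 5P = 270, so P* = $54 and Q* = 285.
With the tax collected from buyers, demand (in seller-price terms) shifts: Qd = 501 − 4(P + 10).
Solving gives Q = 277 with buyers paying $56 and suppliers receiving $46 (the $10 wedge).
Burden on buyers: $2; on suppliers: $8. (They sum to $10.)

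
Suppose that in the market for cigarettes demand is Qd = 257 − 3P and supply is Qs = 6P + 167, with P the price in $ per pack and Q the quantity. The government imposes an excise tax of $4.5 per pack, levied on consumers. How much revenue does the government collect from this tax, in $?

Tax revenue = $981.

Without the tax, 257 − 3P = 6P + 167 gives 9P = 90, so P* = $10 and Q* = 227.
With the tax collected from consumers, demand (in seller-price terms) shifts: Qd = 257 − 3(P + 4.5).
Solving gives Q = 218 with consumers paying $13 and producers receiving $8.5 (the $4.5 wedge).
Revenue = t · Q = 4.5 · 218 = $981.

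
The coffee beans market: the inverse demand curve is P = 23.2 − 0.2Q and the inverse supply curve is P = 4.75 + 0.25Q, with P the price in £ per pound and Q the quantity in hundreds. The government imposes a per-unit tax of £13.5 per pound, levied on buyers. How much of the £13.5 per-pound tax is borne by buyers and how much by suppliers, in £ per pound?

Inverting to Q(P) form: Qd = 116 − 5P; Qs = 4P − 19.
Without the tax, 116 − 5P = 4P − 19 gives 9P = 135, so P* = £15 and Q* = 41.
With the tax collected from buyers, demand (in seller-price terms) shifts: Qd = 116 − 5(P + 13.5).
Solving gives Q = 11 with buyers paying £21 and suppliers receiving £7.5 (the £13.5 wedge).
Burden on buyers: £6; on suppliers: £7.5. (They sum to £13.5.)

Buyers bear £6 per pound; suppliers bear £7.5 per pound.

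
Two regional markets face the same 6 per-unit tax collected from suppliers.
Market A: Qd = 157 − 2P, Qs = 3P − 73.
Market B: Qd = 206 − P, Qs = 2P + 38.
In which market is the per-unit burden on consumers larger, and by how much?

Market B, by 0.4.

Market A: pre-tax P* = 46, Q* = 65; post-tax Q = 57.8; per-unit burden on consumers = 3.6.
Market B: pre-tax P* = 56, Q* = 150; post-tax Q = 146; per-unit burden on consumers = 4.
Difference: 3.6 vs 4 → market B is larger by 0.4.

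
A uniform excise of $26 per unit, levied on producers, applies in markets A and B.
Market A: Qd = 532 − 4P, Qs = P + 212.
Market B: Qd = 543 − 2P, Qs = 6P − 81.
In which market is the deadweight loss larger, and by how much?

Market A: pre-tax P* = $64, Q* = 276; post-tax Q = 255.2; deadweight loss = $270.4.
Market B: pre-tax P* = $78, Q* = 387; post-tax Q = 348; deadweight loss = $507.
Difference: $270.4 vs $507 → market B is larger by $236.6.

Market B, by $236.6.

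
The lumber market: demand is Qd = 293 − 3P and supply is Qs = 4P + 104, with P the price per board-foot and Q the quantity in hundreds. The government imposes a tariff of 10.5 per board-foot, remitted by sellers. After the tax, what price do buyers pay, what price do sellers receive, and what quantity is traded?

Buyers pay 33; sellers receive 22.5; quantity = 194.

Without the tax, 293 − 3P = 4P + 104 gives 7P = 189, so P* = 27 and Q* = 212.
With the tax collected from sellers, supply shifts: Qs = 4(P − 10.5) + 104.
New equilibrium: buyers pay 33, sellers receive 22.5, Q = 194. (Wedge: Pb − Ps = 10.5.)
The less price-elastic side of the market bears the larger share of a per-unit tax.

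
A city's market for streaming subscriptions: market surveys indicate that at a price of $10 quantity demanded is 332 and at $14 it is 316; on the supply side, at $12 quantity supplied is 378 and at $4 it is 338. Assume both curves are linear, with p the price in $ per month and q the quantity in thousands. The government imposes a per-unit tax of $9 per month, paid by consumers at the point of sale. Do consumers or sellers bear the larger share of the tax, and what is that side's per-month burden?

Demand slope: (316 − 332)/(14 − 10) = -4, so qd = 372 − 4p.
Supply slope: (338 − 378)/(4 − 12) = 5, so qs = 5p + 318.
Before the tax: set 372 − 4p = 5p + 318 → p* = $6, q* = 348.
With the tax collected from consumers, demand (in seller-price terms) shifts: qd = 372 − 4(p + 9).
Solving gives q = 328 with consumers paying $11 and sellers receiving $2 (the $9 wedge).
Per-month burden: consumers $5, sellers $4.
Consumers take the larger share because demand is less price-elastic here (demand slope 4 vs supply slope 5).
The less price-elastic side of the market bears the larger share of a per-unit tax.

Consumers bear the larger share: $5 per month.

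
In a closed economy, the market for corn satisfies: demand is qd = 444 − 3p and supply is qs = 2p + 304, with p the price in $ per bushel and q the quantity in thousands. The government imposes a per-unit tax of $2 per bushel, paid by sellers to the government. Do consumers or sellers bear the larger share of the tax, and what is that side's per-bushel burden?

Without the tax, 444 − 3p = 2p + 304 gives 5p = 140, so p* = $28 and q* = 360.
With the tax collected from sellers, supply shifts: qs = 2(p − 2) + 304.
Solving gives q = 357.6 with consumers paying $28.8 and sellers receiving $26.8 (the $2 wedge).
Per-bushel burden: consumers $0.8, sellers $1.2.
Sellers take the larger share because supply is less price-elastic here (demand slope 3 vs supply slope 2).
The less price-elastic side of the market bears the larger share of a per-unit tax.

Sellers bear the larger share: $1.2 per bushel.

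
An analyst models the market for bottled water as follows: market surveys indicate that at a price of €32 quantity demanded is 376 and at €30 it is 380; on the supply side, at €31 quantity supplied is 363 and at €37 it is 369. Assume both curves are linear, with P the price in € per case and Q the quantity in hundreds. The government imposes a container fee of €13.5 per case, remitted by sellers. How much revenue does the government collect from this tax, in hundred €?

Demand slope: (380 − 376)/(30 − 32) = -2, so Qd = 440 − 2P.
Supply slope: (369 − 363)/(37 − 31) = 1, so Qs = P + 332.
Without the tax, 440 − 2P = P + 332 gives 3P = 108, so P* = €36 and Q* = 368.
With the tax collected from sellers, supply shifts: Qs = (P − 13.5) + 332.
New equilibrium: consumers pay €40.5, sellers receive €27, Q = 359. (Wedge: Pb − Ps = 13.5.)
Revenue = t · Q = 13.5 · 359 = €4846.5.

Tax revenue = €4846.5 hundred.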